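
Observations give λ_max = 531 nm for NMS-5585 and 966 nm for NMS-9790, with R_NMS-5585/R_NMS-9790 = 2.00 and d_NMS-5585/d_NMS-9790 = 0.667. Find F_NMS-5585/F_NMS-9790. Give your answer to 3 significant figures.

98.5

Wien's law: T_NMS-5585/T_NMS-9790 = λ_NMS-9790/λ_NMS-5585 = 966/531 = 1.819.
L_NMS-5585/L_NMS-9790 = (R_NMS-5585/R_NMS-9790)²(T_NMS-5585/T_NMS-9790)⁴ = (2.00)²(1.819)⁴ = 43.81.
F_NMS-5585/F_NMS-9790 = (L_NMS-5585/L_NMS-9790)/(d_NMS-5585/d_NMS-9790)² = 43.81/(0.667)² = 98.48.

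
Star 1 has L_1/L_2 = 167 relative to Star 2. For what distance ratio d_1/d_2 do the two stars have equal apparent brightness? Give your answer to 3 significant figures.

Equal flux requires L_1/d_1² = L_2/d_2², so d_1/d_2 = √(L_1/L_2)
= √(167) = 12.92.

12.9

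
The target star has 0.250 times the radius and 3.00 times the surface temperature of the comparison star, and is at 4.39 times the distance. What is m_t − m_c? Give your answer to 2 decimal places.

1.45

L_t/L_c = (0.250)²(3.00)⁴ = 5.062.
F_t/F_c = (L_t/L_c)/(d_t/d_c)² = 5.062/19.27 = 0.2627.
m_t − m_c = −2.5 log₁₀(0.2627) = 1.45.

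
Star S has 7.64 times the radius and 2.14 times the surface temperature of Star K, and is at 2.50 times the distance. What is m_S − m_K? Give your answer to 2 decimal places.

-5.73

L_S/L_K = (7.64)²(2.14)⁴ = 1224.
F_S/F_K = (L_S/L_K)/(d_S/d_K)² = 1224/6.250 = 195.9.
m_S − m_K = −2.5 log₁₀(195.9) = -5.73.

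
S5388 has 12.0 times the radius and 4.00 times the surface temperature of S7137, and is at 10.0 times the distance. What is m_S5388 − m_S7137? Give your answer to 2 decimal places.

-6.42

L_S5388/L_S7137 = (12.0)²(4.00)⁴ = 3.686×10^4.
F_S5388/F_S7137 = (L_S5388/L_S7137)/(d_S5388/d_S7137)² = 3.686×10^4/100.0 = 368.6.
m_S5388 − m_S7137 = −2.5 log₁₀(368.6) = -6.42.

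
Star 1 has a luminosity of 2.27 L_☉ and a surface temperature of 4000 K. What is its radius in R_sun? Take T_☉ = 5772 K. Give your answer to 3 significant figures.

R/R_☉ = √(L/L_☉) / (T/T_☉)² = √(2.27) / (0.6930)²
       = 1.507 / 0.4802 = 3.137.

3.14 R_sun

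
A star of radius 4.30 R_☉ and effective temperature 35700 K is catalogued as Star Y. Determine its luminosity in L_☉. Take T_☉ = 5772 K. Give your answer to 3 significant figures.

2.71×10^4 L_☉

L/L_☉ = (R/R_☉)² (T/T_☉)⁴ = (4.30)² × (35700/5772)⁴
       = 18.49 × (6.185)⁴ = 18.49 × 1463 = 2.706×10^4.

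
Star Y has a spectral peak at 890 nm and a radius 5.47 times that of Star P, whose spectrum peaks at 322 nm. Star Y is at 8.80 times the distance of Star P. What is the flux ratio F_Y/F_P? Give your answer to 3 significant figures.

0.00662

Wien's law: T_Y/T_P = λ_P/λ_Y = 322/890 = 0.3618.
L_Y/L_P = (R_Y/R_P)²(T_Y/T_P)⁴ = (5.47)²(0.3618)⁴ = 0.5127.
F_Y/F_P = (L_Y/L_P)/(d_Y/d_P)² = 0.5127/(8.80)² = 0.006620.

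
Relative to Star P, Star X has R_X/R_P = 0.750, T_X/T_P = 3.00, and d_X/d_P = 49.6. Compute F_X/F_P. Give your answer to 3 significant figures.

L_X/L_P = (R_X/R_P)²(T_X/T_P)⁴ = (0.750)² × (3.00)⁴ = 45.56.
F_X/F_P = (L_X/L_P)/(d_X/d_P)² = 45.56 / (49.6)² = 0.01852.

0.0185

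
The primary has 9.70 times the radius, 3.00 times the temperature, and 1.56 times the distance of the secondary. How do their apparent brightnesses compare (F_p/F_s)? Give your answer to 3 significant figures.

L_p/L_s = (R_p/R_s)²(T_p/T_s)⁴ = (9.70)² × (3.00)⁴ = 7621.
F_p/F_s = (L_p/L_s)/(d_p/d_s)² = 7621 / (1.56)² = 3132.

3.13×10^3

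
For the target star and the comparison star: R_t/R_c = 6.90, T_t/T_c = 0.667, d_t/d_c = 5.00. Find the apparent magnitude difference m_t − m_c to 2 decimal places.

1.06

L_t/L_c = (6.90)²(0.667)⁴ = 9.423.
F_t/F_c = (L_t/L_c)/(d_t/d_c)² = 9.423/25.00 = 0.3769.
m_t − m_c = −2.5 log₁₀(0.3769) = 1.06.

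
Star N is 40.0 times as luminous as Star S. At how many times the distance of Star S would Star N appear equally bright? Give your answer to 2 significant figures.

6.3

Equal flux requires L_N/d_N² = L_S/d_S², so d_N/d_S = √(L_N/L_S)
= √(40.0) = 6.325.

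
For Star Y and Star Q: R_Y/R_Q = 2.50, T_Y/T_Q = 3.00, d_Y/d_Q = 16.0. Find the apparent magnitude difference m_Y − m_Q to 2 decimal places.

L_Y/L_Q = (2.50)²(3.00)⁴ = 506.2.
F_Y/F_Q = (L_Y/L_Q)/(d_Y/d_Q)² = 506.2/256.0 = 1.978.
m_Y − m_Q = −2.5 log₁₀(1.978) = -0.74.

-0.74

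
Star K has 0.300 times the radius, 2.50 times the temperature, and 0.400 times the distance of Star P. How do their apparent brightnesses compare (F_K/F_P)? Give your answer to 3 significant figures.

22.0

L_K/L_P = (R_K/R_P)²(T_K/T_P)⁴ = (0.300)² × (2.50)⁴ = 3.516.
F_K/F_P = (L_K/L_P)/(d_K/d_P)² = 3.516 / (0.400)² = 21.97.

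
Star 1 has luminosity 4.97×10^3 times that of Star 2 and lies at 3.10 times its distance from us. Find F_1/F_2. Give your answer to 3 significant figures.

F = L/(4πd²), so F_1/F_2 = (L_1/L_2) / (d_1/d_2)²
= 4.97×10^3 / (3.10)² = 4.97×10^3 / 9.610 = 517.2.

517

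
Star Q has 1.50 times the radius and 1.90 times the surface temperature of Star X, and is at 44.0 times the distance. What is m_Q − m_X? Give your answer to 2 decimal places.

4.55

L_Q/L_X = (1.50)²(1.90)⁴ = 29.32.
F_Q/F_X = (L_Q/L_X)/(d_Q/d_X)² = 29.32/1936 = 0.01515.
m_Q − m_X = −2.5 log₁₀(0.01515) = 4.55.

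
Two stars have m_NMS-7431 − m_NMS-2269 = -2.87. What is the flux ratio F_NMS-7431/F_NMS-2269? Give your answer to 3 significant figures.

F_NMS-7431/F_NMS-2269 = 10^(−(m_NMS-7431 − m_NMS-2269)/2.5) = 10^(2.87/2.5) = 10^1.148 = 14.06.

14.1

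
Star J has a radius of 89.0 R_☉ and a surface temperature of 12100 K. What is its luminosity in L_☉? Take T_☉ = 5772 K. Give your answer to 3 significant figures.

L/L_☉ = (R/R_☉)² (T/T_☉)⁴ = (89.0)² × (12100/5772)⁴
       = 7921 × (2.096)⁴ = 7921 × 19.31 = 1.530×10^5.

1.53×10^5 L_☉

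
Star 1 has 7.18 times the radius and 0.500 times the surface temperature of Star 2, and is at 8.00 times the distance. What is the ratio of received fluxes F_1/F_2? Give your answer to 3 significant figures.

L_1/L_2 = (R_1/R_2)²(T_1/T_2)⁴ = (7.18)² × (0.500)⁴ = 3.222.
F_1/F_2 = (L_1/L_2)/(d_1/d_2)² = 3.222 / (8.00)² = 0.05034.

0.0503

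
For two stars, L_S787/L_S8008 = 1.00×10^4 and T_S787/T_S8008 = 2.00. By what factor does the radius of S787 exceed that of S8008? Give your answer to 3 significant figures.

25.0

L ∝ R²T⁴ gives R ∝ √L / T², so
R_S787/R_S8008 = √(1.00×10^4) / (2.00)² = 100.0 / 4.000 = 25.00.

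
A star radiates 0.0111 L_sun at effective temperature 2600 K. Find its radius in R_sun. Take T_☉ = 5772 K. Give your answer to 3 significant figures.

0.519 R_sun

R/R_☉ = √(L/L_☉) / (T/T_☉)² = √(0.0111) / (0.4505)²
       = 0.1054 / 0.2029 = 0.5192.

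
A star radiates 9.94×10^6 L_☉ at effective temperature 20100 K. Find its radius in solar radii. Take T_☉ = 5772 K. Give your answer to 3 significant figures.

260 solar radii

R/R_☉ = √(L/L_☉) / (T/T_☉)² = √(9.94×10^6) / (3.482)²
       = 3153 / 12.13 = 260.0.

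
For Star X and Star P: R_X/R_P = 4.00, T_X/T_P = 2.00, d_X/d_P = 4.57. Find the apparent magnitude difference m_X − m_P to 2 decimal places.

-2.72

L_X/L_P = (4.00)²(2.00)⁴ = 256.0.
F_X/F_P = (L_X/L_P)/(d_X/d_P)² = 256.0/20.88 = 12.26.
m_X − m_P = −2.5 log₁₀(12.26) = -2.72.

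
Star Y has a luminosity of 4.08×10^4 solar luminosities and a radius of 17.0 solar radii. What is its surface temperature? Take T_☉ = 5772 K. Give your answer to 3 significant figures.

T/T_☉ = (L/L_☉)^(1/4) / (R/R_☉)^(1/2)
T = 5772 × (4.08×10^4)^(1/4) / √(17.0) = 5772 × 14.21 / 4.123 = 1.990×10^4 K.

1.99×10^4 K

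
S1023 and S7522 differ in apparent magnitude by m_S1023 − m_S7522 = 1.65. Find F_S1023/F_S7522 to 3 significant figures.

F_S1023/F_S7522 = 10^(−(m_S1023 − m_S7522)/2.5) = 10^(-1.65/2.5) = 10^-0.660 = 0.2188.

0.219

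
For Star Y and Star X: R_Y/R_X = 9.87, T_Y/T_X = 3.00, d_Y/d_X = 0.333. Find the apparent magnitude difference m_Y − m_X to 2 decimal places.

L_Y/L_X = (9.87)²(3.00)⁴ = 7891.
F_Y/F_X = (L_Y/L_X)/(d_Y/d_X)² = 7891/0.1109 = 7.116×10^4.
m_Y − m_X = −2.5 log₁₀(7.116×10^4) = -12.13.

-12.13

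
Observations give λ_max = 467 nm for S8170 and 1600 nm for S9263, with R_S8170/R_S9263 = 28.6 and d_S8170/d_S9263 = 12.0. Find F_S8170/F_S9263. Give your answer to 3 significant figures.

Wien's law: T_S8170/T_S9263 = λ_S9263/λ_S8170 = 1600/467 = 3.426.
L_S8170/L_S9263 = (R_S8170/R_S9263)²(T_S8170/T_S9263)⁴ = (28.6)²(3.426)⁴ = 1.127×10^5.
F_S8170/F_S9263 = (L_S8170/L_S9263)/(d_S8170/d_S9263)² = 1.127×10^5/(12.0)² = 782.7.

783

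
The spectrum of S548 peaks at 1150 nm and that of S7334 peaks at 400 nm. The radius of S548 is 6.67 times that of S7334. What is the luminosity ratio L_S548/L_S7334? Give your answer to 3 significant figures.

Wien's law gives T ∝ 1/λ_max, so T_S548/T_S7334 = λ_S7334/λ_S548 = 400/1150 = 0.3478.
Then L ∝ R²T⁴ gives L_S548/L_S7334 = (6.67)² × (0.3478)⁴ = 44.49 × 0.01464 = 0.6512.

0.651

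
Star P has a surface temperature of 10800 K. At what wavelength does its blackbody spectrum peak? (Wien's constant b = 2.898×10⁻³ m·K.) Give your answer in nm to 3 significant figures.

λ_max = b/T = 2.898×10⁻³ / 10800 = 2.68×10^-7 m = 268.3 nm.

268 nm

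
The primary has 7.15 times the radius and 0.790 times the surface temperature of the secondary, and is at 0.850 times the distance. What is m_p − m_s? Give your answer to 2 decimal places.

L_p/L_s = (7.15)²(0.790)⁴ = 19.91.
F_p/F_s = (L_p/L_s)/(d_p/d_s)² = 19.91/0.7225 = 27.56.
m_p − m_s = −2.5 log₁₀(27.56) = -3.60.

-3.60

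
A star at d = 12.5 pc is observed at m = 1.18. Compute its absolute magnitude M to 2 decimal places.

0.70

M = m − 5 log₁₀(d/10 pc) = 1.18 − 5 log₁₀(12.5/10)
  = 1.18 − 5 × 0.097 = 1.18 − 0.48 = 0.70.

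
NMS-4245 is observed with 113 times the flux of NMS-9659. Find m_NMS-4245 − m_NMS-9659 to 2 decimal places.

-5.13

m_NMS-4245 − m_NMS-9659 = −2.5 log₁₀(F_NMS-4245/F_NMS-9659) = −2.5 log₁₀(113) = −2.5 × (2.053) = -5.133.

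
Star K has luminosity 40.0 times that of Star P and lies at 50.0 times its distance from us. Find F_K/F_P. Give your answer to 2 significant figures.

F = L/(4πd²), so F_K/F_P = (L_K/L_P) / (d_K/d_P)²
= 40.0 / (50.0)² = 40.0 / 2500 = 0.01600.

0.016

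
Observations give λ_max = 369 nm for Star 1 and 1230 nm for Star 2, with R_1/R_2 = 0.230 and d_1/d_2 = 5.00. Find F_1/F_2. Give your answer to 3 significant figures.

0.261

Wien's law: T_1/T_2 = λ_2/λ_1 = 1230/369 = 3.333.
L_1/L_2 = (R_1/R_2)²(T_1/T_2)⁴ = (0.230)²(3.333)⁴ = 6.531.
F_1/F_2 = (L_1/L_2)/(d_1/d_2)² = 6.531/(5.00)² = 0.2612.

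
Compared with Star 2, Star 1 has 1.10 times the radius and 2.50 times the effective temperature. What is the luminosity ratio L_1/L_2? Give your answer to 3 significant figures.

From the Stefan–Boltzmann law, L ∝ R²T⁴, so
L_1/L_2 = (R_1/R_2)² (T_1/T_2)⁴ = (1.10)² × (2.50)⁴ = 1.210 × 39.06 = 47.27.

47.3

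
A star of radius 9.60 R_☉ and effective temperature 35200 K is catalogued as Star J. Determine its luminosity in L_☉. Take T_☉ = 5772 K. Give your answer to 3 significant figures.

1.27×10^5 L_☉

L/L_☉ = (R/R_☉)² (T/T_☉)⁴ = (9.60)² × (35200/5772)⁴
       = 92.16 × (6.098)⁴ = 92.16 × 1383 = 1.275×10^5.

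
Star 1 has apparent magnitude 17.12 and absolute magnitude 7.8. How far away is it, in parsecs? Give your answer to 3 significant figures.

m − M = 5 log₁₀(d/10 pc)
17.12 − (7.8) = 9.32 = 5 log₁₀(d/10)
d = 10 × 10^(9.32/5) = 10 × 10^1.864 = 731.1 pc.

731 pc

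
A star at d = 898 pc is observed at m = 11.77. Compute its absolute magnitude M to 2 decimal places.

M = m − 5 log₁₀(d/10 pc) = 11.77 − 5 log₁₀(898/10)
  = 11.77 − 5 × 1.953 = 11.77 − 9.77 = 2.00.

2.00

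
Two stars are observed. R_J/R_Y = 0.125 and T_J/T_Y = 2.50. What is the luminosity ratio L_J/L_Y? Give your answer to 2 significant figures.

0.61

From the Stefan–Boltzmann law, L ∝ R²T⁴, so
L_J/L_Y = (R_J/R_Y)² (T_J/T_Y)⁴ = (0.125)² × (2.50)⁴ = 0.01562 × 39.06 = 0.6104.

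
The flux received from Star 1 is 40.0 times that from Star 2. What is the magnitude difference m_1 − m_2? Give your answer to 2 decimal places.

-4.01

m_1 − m_2 = −2.5 log₁₀(F_1/F_2) = −2.5 log₁₀(40.0) = −2.5 × (1.602) = -4.005.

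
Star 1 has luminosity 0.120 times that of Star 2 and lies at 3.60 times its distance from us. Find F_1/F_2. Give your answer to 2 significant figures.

F = L/(4πd²), so F_1/F_2 = (L_1/L_2) / (d_1/d_2)²
= 0.120 / (3.60)² = 0.120 / 12.96 = 0.009259.

0.0093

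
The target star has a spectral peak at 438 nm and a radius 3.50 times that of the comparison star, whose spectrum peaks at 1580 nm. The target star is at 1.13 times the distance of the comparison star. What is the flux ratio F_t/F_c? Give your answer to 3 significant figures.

1.62×10^3

Wien's law: T_t/T_c = λ_c/λ_t = 1580/438 = 3.607.
L_t/L_c = (R_t/R_c)²(T_t/T_c)⁴ = (3.50)²(3.607)⁴ = 2074.
F_t/F_c = (L_t/L_c)/(d_t/d_c)² = 2074/(1.13)² = 1624.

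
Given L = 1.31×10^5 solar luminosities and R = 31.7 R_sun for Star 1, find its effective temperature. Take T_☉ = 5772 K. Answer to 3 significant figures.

T/T_☉ = (L/L_☉)^(1/4) / (R/R_☉)^(1/2)
T = 5772 × (1.31×10^5)^(1/4) / √(31.7) = 5772 × 19.02 / 5.630 = 1.950×10^4 K.

1.95×10^4 K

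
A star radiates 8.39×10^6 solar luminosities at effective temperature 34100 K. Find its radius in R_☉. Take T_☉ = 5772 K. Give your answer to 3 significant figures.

R/R_☉ = √(L/L_☉) / (T/T_☉)² = √(8.39×10^6) / (5.908)²
       = 2897 / 34.90 = 82.99.

83.0 R_☉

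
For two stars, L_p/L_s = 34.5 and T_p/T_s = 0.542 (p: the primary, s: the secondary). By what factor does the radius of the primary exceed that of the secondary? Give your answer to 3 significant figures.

L ∝ R²T⁴ gives R ∝ √L / T², so
R_p/R_s = √(34.5) / (0.542)² = 5.874 / 0.2938 = 19.99.

20.0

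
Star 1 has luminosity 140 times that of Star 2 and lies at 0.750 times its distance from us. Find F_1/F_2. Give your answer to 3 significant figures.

F = L/(4πd²), so F_1/F_2 = (L_1/L_2) / (d_1/d_2)²
= 140 / (0.750)² = 140 / 0.5625 = 248.9.

249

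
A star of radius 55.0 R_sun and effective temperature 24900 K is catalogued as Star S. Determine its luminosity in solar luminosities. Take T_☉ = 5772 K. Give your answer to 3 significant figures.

L/L_☉ = (R/R_☉)² (T/T_☉)⁴ = (55.0)² × (24900/5772)⁴
       = 3025 × (4.314)⁴ = 3025 × 346.3 = 1.048×10^6.

1.05×10^6 solar luminosities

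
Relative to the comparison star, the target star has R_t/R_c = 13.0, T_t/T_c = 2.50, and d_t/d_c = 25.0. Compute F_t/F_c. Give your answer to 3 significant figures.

L_t/L_c = (R_t/R_c)²(T_t/T_c)⁴ = (13.0)² × (2.50)⁴ = 6602.
F_t/F_c = (L_t/L_c)/(d_t/d_c)² = 6602 / (25.0)² = 10.56.

10.6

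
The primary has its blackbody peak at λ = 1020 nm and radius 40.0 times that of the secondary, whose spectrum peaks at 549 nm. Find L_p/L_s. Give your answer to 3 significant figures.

Wien's law gives T ∝ 1/λ_max, so T_p/T_s = λ_s/λ_p = 549/1020 = 0.5382.
Then L ∝ R²T⁴ gives L_p/L_s = (40.0)² × (0.5382)⁴ = 1600 × 0.08392 = 134.3.

134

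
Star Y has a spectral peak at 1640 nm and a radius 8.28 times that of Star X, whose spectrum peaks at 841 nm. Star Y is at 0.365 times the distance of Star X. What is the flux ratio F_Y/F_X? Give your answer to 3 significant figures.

Wien's law: T_Y/T_X = λ_X/λ_Y = 841/1640 = 0.5128.
L_Y/L_X = (R_Y/R_X)²(T_Y/T_X)⁴ = (8.28)²(0.5128)⁴ = 4.741.
F_Y/F_X = (L_Y/L_X)/(d_Y/d_X)² = 4.741/(0.365)² = 35.59.

35.6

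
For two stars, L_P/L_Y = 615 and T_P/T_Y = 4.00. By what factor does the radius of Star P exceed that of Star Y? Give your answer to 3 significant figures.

L ∝ R²T⁴ gives R ∝ √L / T², so
R_P/R_Y = √(615) / (4.00)² = 24.80 / 16.00 = 1.550.

1.55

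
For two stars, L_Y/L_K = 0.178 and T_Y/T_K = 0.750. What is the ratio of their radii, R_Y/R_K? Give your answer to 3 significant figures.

0.750

L ∝ R²T⁴ gives R ∝ √L / T², so
R_Y/R_K = √(0.178) / (0.750)² = 0.4219 / 0.5625 = 0.7500.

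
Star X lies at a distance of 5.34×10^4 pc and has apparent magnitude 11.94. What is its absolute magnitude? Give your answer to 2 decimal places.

M = m − 5 log₁₀(d/10 pc) = 11.94 − 5 log₁₀(5.34×10^4/10)
  = 11.94 − 5 × 3.728 = 11.94 − 18.64 = -6.70.

-6.70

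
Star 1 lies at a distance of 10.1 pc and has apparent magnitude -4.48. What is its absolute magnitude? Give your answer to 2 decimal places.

-4.50

M = m − 5 log₁₀(d/10 pc) = -4.48 − 5 log₁₀(10.1/10)
  = -4.48 − 5 × 0.004 = -4.48 − 0.02 = -4.50.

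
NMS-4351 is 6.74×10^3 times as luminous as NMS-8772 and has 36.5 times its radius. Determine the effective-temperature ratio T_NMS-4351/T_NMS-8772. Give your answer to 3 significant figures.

1.50

L ∝ R²T⁴ gives T ∝ (L/R²)^(1/4), so
T_NMS-4351/T_NMS-8772 = (6.74×10^3 / 36.5²)^(1/4) = (5.059)^(1/4) = 1.500.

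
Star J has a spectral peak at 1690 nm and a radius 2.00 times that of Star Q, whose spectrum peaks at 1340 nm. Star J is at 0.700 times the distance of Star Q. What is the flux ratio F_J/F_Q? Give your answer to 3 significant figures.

3.23

Wien's law: T_J/T_Q = λ_Q/λ_J = 1340/1690 = 0.7929.
L_J/L_Q = (R_J/R_Q)²(T_J/T_Q)⁴ = (2.00)²(0.7929)⁴ = 1.581.
F_J/F_Q = (L_J/L_Q)/(d_J/d_Q)² = 1.581/(0.700)² = 3.227.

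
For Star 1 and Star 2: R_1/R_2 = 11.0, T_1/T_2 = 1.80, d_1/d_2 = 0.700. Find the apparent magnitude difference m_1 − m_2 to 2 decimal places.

L_1/L_2 = (11.0)²(1.80)⁴ = 1270.
F_1/F_2 = (L_1/L_2)/(d_1/d_2)² = 1270/0.4900 = 2592.
m_1 − m_2 = −2.5 log₁₀(2592) = -8.53.

-8.53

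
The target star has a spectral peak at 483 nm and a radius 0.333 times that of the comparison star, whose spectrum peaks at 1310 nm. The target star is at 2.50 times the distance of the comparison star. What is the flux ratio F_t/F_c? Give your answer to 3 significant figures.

0.960

Wien's law: T_t/T_c = λ_c/λ_t = 1310/483 = 2.712.
L_t/L_c = (R_t/R_c)²(T_t/T_c)⁴ = (0.333)²(2.712)⁴ = 6.000.
F_t/F_c = (L_t/L_c)/(d_t/d_c)² = 6.000/(2.50)² = 0.9601.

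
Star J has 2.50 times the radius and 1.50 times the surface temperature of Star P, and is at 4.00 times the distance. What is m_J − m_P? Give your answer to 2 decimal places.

-0.74

L_J/L_P = (2.50)²(1.50)⁴ = 31.64.
F_J/F_P = (L_J/L_P)/(d_J/d_P)² = 31.64/16.00 = 1.978.
m_J − m_P = −2.5 log₁₀(1.978) = -0.74.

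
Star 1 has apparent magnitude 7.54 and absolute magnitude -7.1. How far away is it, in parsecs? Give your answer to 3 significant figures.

m − M = 5 log₁₀(d/10 pc)
7.54 − (-7.1) = 14.64 = 5 log₁₀(d/10)
d = 10 × 10^(14.64/5) = 10 × 10^2.928 = 8472 pc.

8.47×10^3 pc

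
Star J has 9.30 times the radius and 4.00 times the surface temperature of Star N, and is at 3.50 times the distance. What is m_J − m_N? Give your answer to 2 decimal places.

-8.14

L_J/L_N = (9.30)²(4.00)⁴ = 2.214×10^4.
F_J/F_N = (L_J/L_N)/(d_J/d_N)² = 2.214×10^4/12.25 = 1807.
m_J − m_N = −2.5 log₁₀(1807) = -8.14.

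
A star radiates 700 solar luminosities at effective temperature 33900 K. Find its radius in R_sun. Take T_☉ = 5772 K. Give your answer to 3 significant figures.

0.767 R_sun

R/R_☉ = √(L/L_☉) / (T/T_☉)² = √(700) / (5.873)²
       = 26.46 / 34.49 = 0.7670.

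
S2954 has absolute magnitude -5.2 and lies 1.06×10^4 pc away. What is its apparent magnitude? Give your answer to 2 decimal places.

m = M + 5 log₁₀(d/10 pc) = -5.2 + 5 log₁₀(1.06×10^4/10)
  = -5.2 + 5 × 3.025 = -5.2 + 15.13 = 9.93.

9.93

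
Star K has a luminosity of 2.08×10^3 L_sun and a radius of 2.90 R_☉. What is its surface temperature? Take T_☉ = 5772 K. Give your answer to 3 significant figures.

2.29×10^4 K

T/T_☉ = (L/L_☉)^(1/4) / (R/R_☉)^(1/2)
T = 5772 × (2.08×10^3)^(1/4) / √(2.90) = 5772 × 6.753 / 1.703 = 2.289×10^4 K.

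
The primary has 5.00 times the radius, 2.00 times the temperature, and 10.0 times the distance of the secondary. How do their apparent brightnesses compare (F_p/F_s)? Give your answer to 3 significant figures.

4.00

L_p/L_s = (R_p/R_s)²(T_p/T_s)⁴ = (5.00)² × (2.00)⁴ = 400.0.
F_p/F_s = (L_p/L_s)/(d_p/d_s)² = 400.0 / (10.0)² = 4.000.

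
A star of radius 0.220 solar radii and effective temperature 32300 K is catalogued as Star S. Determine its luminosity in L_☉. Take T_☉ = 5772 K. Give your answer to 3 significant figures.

47.5 L_☉

L/L_☉ = (R/R_☉)² (T/T_☉)⁴ = (0.220)² × (32300/5772)⁴
       = 0.04840 × (5.596)⁴ = 0.04840 × 980.6 = 47.46.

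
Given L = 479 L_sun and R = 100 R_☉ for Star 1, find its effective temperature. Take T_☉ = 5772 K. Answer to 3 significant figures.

2.70×10^3 K

T/T_☉ = (L/L_☉)^(1/4) / (R/R_☉)^(1/2)
T = 5772 × (479)^(1/4) / √(100) = 5772 × 4.678 / 10.00 = 2700 K.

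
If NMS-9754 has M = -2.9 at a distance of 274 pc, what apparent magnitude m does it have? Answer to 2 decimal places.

4.29

m = M + 5 log₁₀(d/10 pc) = -2.9 + 5 log₁₀(274/10)
  = -2.9 + 5 × 1.438 = -2.9 + 7.19 = 4.29.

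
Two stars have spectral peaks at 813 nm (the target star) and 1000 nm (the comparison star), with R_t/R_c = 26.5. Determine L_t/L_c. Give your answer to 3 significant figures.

1.61×10^3

Wien's law gives T ∝ 1/λ_max, so T_t/T_c = λ_c/λ_t = 1000/813 = 1.230.
Then L ∝ R²T⁴ gives L_t/L_c = (26.5)² × (1.230)⁴ = 702.2 × 2.289 = 1607.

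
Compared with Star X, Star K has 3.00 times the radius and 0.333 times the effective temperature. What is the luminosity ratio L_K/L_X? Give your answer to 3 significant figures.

From the Stefan–Boltzmann law, L ∝ R²T⁴, so
L_K/L_X = (R_K/R_X)² (T_K/T_X)⁴ = (3.00)² × (0.333)⁴ = 9.000 × 0.01230 = 0.1107.

0.111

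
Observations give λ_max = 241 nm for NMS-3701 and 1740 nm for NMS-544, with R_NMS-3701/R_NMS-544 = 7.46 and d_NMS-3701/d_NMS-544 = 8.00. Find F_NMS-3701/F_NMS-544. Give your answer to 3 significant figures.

Wien's law: T_NMS-3701/T_NMS-544 = λ_NMS-544/λ_NMS-3701 = 1740/241 = 7.220.
L_NMS-3701/L_NMS-544 = (R_NMS-3701/R_NMS-544)²(T_NMS-3701/T_NMS-544)⁴ = (7.46)²(7.220)⁴ = 1.512×10^5.
F_NMS-3701/F_NMS-544 = (L_NMS-3701/L_NMS-544)/(d_NMS-3701/d_NMS-544)² = 1.512×10^5/(8.00)² = 2363.

2.36×10^3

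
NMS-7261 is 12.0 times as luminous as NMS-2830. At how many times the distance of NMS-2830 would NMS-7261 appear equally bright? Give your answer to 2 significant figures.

3.5

Equal flux requires L_NMS-7261/d_NMS-7261² = L_NMS-2830/d_NMS-2830², so d_NMS-7261/d_NMS-2830 = √(L_NMS-7261/L_NMS-2830)
= √(12.0) = 3.464.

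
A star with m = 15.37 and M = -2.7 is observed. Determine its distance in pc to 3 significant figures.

4.11×10^4 pc

m − M = 5 log₁₀(d/10 pc)
15.37 − (-2.7) = 18.07 = 5 log₁₀(d/10)
d = 10 × 10^(18.07/5) = 10 × 10^3.614 = 4.111×10^4 pc.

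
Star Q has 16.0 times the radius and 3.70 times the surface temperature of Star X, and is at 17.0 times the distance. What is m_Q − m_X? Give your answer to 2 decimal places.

L_Q/L_X = (16.0)²(3.70)⁴ = 4.798×10^4.
F_Q/F_X = (L_Q/L_X)/(d_Q/d_X)² = 4.798×10^4/289.0 = 166.0.
m_Q − m_X = −2.5 log₁₀(166.0) = -5.55.

-5.55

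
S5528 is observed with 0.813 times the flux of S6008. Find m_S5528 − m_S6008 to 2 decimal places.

0.22

m_S5528 − m_S6008 = −2.5 log₁₀(F_S5528/F_S6008) = −2.5 log₁₀(0.813) = −2.5 × (-0.090) = 0.225.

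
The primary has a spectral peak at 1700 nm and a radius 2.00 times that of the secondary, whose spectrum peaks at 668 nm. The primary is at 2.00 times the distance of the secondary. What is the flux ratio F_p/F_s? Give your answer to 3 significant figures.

Wien's law: T_p/T_s = λ_s/λ_p = 668/1700 = 0.3929.
L_p/L_s = (R_p/R_s)²(T_p/T_s)⁴ = (2.00)²(0.3929)⁴ = 0.09536.
F_p/F_s = (L_p/L_s)/(d_p/d_s)² = 0.09536/(2.00)² = 0.02384.

0.0238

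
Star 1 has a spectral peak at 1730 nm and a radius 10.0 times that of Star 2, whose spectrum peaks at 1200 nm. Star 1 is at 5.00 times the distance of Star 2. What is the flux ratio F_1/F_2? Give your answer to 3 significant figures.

0.926

Wien's law: T_1/T_2 = λ_2/λ_1 = 1200/1730 = 0.6936.
L_1/L_2 = (R_1/R_2)²(T_1/T_2)⁴ = (10.0)²(0.6936)⁴ = 23.15.
F_1/F_2 = (L_1/L_2)/(d_1/d_2)² = 23.15/(5.00)² = 0.9260.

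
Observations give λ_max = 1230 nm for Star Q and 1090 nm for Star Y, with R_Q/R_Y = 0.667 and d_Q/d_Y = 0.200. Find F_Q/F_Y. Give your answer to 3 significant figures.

6.86

Wien's law: T_Q/T_Y = λ_Y/λ_Q = 1090/1230 = 0.8862.
L_Q/L_Y = (R_Q/R_Y)²(T_Q/T_Y)⁴ = (0.667)²(0.8862)⁴ = 0.2744.
F_Q/F_Y = (L_Q/L_Y)/(d_Q/d_Y)² = 0.2744/(0.200)² = 6.859.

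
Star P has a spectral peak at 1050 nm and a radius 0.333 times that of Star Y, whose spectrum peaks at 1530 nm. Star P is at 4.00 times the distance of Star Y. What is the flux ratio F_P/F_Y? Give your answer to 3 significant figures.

0.0312

Wien's law: T_P/T_Y = λ_Y/λ_P = 1530/1050 = 1.457.
L_P/L_Y = (R_P/R_Y)²(T_P/T_Y)⁴ = (0.333)²(1.457)⁴ = 0.4999.
F_P/F_Y = (L_P/L_Y)/(d_P/d_Y)² = 0.4999/(4.00)² = 0.03124.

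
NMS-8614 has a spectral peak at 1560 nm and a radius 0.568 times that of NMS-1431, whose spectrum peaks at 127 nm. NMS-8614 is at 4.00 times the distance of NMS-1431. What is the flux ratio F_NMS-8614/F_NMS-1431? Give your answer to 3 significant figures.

8.86×10^-7

Wien's law: T_NMS-8614/T_NMS-1431 = λ_NMS-1431/λ_NMS-8614 = 127/1560 = 0.08141.
L_NMS-8614/L_NMS-1431 = (R_NMS-8614/R_NMS-1431)²(T_NMS-8614/T_NMS-1431)⁴ = (0.568)²(0.08141)⁴ = 1.417×10^-5.
F_NMS-8614/F_NMS-1431 = (L_NMS-8614/L_NMS-1431)/(d_NMS-8614/d_NMS-1431)² = 1.417×10^-5/(4.00)² = 8.857×10^-7.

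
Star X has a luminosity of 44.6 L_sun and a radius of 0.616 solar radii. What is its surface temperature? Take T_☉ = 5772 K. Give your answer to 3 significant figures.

1.90×10^4 K

T/T_☉ = (L/L_☉)^(1/4) / (R/R_☉)^(1/2)
T = 5772 × (44.6)^(1/4) / √(0.616) = 5772 × 2.584 / 0.7849 = 1.901×10^4 K.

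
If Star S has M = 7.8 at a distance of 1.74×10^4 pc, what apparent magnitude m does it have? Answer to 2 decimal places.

m = M + 5 log₁₀(d/10 pc) = 7.8 + 5 log₁₀(1.74×10^4/10)
  = 7.8 + 5 × 3.241 = 7.8 + 16.20 = 24.00.

24.00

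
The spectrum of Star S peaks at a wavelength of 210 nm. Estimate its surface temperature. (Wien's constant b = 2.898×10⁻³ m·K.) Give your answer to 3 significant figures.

1.38×10^4 K

T = b/λ_max = 2.898×10⁻³ / (210×10⁻⁹) = 1.380×10^4 K.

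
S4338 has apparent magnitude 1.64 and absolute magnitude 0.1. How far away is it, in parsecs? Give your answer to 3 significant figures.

m − M = 5 log₁₀(d/10 pc)
1.64 − (0.1) = 1.54 = 5 log₁₀(d/10)
d = 10 × 10^(1.54/5) = 10 × 10^0.308 = 20.32 pc.

20.3 pc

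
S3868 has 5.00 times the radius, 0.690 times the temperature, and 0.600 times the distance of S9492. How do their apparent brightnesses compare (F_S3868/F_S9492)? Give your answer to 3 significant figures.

L_S3868/L_S9492 = (R_S3868/R_S9492)²(T_S3868/T_S9492)⁴ = (5.00)² × (0.690)⁴ = 5.667.
F_S3868/F_S9492 = (L_S3868/L_S9492)/(d_S3868/d_S9492)² = 5.667 / (0.600)² = 15.74.

15.7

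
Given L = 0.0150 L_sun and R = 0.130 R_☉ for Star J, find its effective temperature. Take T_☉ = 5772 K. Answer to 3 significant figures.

T/T_☉ = (L/L_☉)^(1/4) / (R/R_☉)^(1/2)
T = 5772 × (0.0150)^(1/4) / √(0.130) = 5772 × 0.3500 / 0.3606 = 5602 K.

5.60×10^3 K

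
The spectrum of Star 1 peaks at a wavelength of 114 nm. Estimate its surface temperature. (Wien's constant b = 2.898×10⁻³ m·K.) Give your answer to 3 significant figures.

2.54×10^4 K

T = b/λ_max = 2.898×10⁻³ / (114×10⁻⁹) = 2.542×10^4 K.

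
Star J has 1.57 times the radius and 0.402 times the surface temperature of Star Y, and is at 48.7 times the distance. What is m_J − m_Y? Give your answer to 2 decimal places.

11.42

L_J/L_Y = (1.57)²(0.402)⁴ = 0.06437.
F_J/F_Y = (L_J/L_Y)/(d_J/d_Y)² = 0.06437/2372 = 2.714×10^-5.
m_J − m_Y = −2.5 log₁₀(2.714×10^-5) = 11.42.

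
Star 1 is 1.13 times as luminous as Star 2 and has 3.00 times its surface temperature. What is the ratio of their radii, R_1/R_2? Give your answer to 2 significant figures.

0.12

L ∝ R²T⁴ gives R ∝ √L / T², so
R_1/R_2 = √(1.13) / (3.00)² = 1.063 / 9.000 = 0.1181.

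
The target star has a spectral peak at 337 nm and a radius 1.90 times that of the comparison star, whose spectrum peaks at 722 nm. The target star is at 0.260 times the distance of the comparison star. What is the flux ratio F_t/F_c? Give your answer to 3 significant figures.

1.13×10^3

Wien's law: T_t/T_c = λ_c/λ_t = 722/337 = 2.142.
L_t/L_c = (R_t/R_c)²(T_t/T_c)⁴ = (1.90)²(2.142)⁴ = 76.06.
F_t/F_c = (L_t/L_c)/(d_t/d_c)² = 76.06/(0.260)² = 1125.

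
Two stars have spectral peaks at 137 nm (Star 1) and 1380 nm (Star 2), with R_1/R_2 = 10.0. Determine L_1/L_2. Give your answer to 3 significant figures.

1.03×10^6

Wien's law gives T ∝ 1/λ_max, so T_1/T_2 = λ_2/λ_1 = 1380/137 = 10.07.
Then L ∝ R²T⁴ gives L_1/L_2 = (10.0)² × (10.07)⁴ = 100.0 × 1.030×10^4 = 1.030×10^6.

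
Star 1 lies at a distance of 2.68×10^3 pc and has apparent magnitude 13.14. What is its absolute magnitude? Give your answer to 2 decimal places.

1.00

M = m − 5 log₁₀(d/10 pc) = 13.14 − 5 log₁₀(2.68×10^3/10)
  = 13.14 − 5 × 2.428 = 13.14 − 12.14 = 1.00.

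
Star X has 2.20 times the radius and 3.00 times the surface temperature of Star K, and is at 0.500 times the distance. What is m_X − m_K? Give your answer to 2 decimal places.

L_X/L_K = (2.20)²(3.00)⁴ = 392.0.
F_X/F_K = (L_X/L_K)/(d_X/d_K)² = 392.0/0.2500 = 1568.
m_X − m_K = −2.5 log₁₀(1568) = -7.99.

-7.99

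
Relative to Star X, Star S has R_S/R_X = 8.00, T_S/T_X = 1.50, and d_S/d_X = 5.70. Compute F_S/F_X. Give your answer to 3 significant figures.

9.97

L_S/L_X = (R_S/R_X)²(T_S/T_X)⁴ = (8.00)² × (1.50)⁴ = 324.0.
F_S/F_X = (L_S/L_X)/(d_S/d_X)² = 324.0 / (5.70)² = 9.972.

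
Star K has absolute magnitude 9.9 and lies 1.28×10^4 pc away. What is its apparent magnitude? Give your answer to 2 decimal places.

m = M + 5 log₁₀(d/10 pc) = 9.9 + 5 log₁₀(1.28×10^4/10)
  = 9.9 + 5 × 3.107 = 9.9 + 15.54 = 25.44.

25.44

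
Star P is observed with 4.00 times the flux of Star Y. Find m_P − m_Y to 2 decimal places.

m_P − m_Y = −2.5 log₁₀(F_P/F_Y) = −2.5 log₁₀(4.00) = −2.5 × (0.602) = -1.505.

-1.51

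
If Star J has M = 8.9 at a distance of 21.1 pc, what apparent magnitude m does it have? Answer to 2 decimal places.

m = M + 5 log₁₀(d/10 pc) = 8.9 + 5 log₁₀(21.1/10)
  = 8.9 + 5 × 0.324 = 8.9 + 1.62 = 10.52.

10.52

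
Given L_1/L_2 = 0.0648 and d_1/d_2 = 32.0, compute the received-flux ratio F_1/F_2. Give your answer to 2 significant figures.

F = L/(4πd²), so F_1/F_2 = (L_1/L_2) / (d_1/d_2)²
= 0.0648 / (32.0)² = 0.0648 / 1024 = 6.328×10^-5.

6.3×10^-5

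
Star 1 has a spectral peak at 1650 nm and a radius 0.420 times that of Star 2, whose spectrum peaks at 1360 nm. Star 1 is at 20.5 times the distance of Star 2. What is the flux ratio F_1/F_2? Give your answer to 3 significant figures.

Wien's law: T_1/T_2 = λ_2/λ_1 = 1360/1650 = 0.8242.
L_1/L_2 = (R_1/R_2)²(T_1/T_2)⁴ = (0.420)²(0.8242)⁴ = 0.08142.
F_1/F_2 = (L_1/L_2)/(d_1/d_2)² = 0.08142/(20.5)² = 1.937×10^-4.

1.94×10^-4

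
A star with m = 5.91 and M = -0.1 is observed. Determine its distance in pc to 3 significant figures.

159 pc

m − M = 5 log₁₀(d/10 pc)
5.91 − (-0.1) = 6.01 = 5 log₁₀(d/10)
d = 10 × 10^(6.01/5) = 10 × 10^1.202 = 159.2 pc.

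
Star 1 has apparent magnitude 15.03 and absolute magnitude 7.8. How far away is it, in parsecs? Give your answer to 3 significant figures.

m − M = 5 log₁₀(d/10 pc)
15.03 − (7.8) = 7.23 = 5 log₁₀(d/10)
d = 10 × 10^(7.23/5) = 10 × 10^1.446 = 279.3 pc.

279 pc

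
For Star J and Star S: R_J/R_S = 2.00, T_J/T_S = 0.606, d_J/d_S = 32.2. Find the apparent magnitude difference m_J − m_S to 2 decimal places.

L_J/L_S = (2.00)²(0.606)⁴ = 0.5394.
F_J/F_S = (L_J/L_S)/(d_J/d_S)² = 0.5394/1037 = 5.203×10^-4.
m_J − m_S = −2.5 log₁₀(5.203×10^-4) = 8.21.

8.21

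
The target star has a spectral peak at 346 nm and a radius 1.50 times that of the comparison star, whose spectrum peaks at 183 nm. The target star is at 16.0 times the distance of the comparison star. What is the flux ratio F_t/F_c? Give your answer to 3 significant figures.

Wien's law: T_t/T_c = λ_c/λ_t = 183/346 = 0.5289.
L_t/L_c = (R_t/R_c)²(T_t/T_c)⁴ = (1.50)²(0.5289)⁴ = 0.1761.
F_t/F_c = (L_t/L_c)/(d_t/d_c)² = 0.1761/(16.0)² = 6.878×10^-4.

6.88×10^-4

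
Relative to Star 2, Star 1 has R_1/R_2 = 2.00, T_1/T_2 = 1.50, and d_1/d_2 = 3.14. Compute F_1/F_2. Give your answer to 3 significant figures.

L_1/L_2 = (R_1/R_2)²(T_1/T_2)⁴ = (2.00)² × (1.50)⁴ = 20.25.
F_1/F_2 = (L_1/L_2)/(d_1/d_2)² = 20.25 / (3.14)² = 2.054.

2.05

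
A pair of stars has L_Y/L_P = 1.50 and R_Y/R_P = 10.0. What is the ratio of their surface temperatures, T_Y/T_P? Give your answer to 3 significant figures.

0.350

L ∝ R²T⁴ gives T ∝ (L/R²)^(1/4), so
T_Y/T_P = (1.50 / 10.0²)^(1/4) = (0.01500)^(1/4) = 0.3500.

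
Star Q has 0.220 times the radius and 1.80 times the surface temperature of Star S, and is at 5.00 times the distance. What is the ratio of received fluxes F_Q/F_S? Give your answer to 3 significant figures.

0.0203

L_Q/L_S = (R_Q/R_S)²(T_Q/T_S)⁴ = (0.220)² × (1.80)⁴ = 0.5081.
F_Q/F_S = (L_Q/L_S)/(d_Q/d_S)² = 0.5081 / (5.00)² = 0.02032.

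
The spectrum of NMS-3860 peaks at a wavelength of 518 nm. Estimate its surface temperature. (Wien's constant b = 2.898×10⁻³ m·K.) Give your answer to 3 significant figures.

T = b/λ_max = 2.898×10⁻³ / (518×10⁻⁹) = 5595 K.

5.59×10^3 K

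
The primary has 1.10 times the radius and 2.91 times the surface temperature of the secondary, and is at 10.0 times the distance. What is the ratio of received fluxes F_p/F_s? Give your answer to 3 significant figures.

L_p/L_s = (R_p/R_s)²(T_p/T_s)⁴ = (1.10)² × (2.91)⁴ = 86.77.
F_p/F_s = (L_p/L_s)/(d_p/d_s)² = 86.77 / (10.0)² = 0.8677.

0.868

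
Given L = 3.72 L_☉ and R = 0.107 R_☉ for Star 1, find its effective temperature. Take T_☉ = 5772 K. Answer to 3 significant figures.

T/T_☉ = (L/L_☉)^(1/4) / (R/R_☉)^(1/2)
T = 5772 × (3.72)^(1/4) / √(0.107) = 5772 × 1.389 / 0.3271 = 2.451×10^4 K.

2.45×10^4 K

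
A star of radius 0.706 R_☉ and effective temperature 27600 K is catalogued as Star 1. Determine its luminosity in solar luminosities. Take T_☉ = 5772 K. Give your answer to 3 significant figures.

L/L_☉ = (R/R_☉)² (T/T_☉)⁴ = (0.706)² × (27600/5772)⁴
       = 0.4984 × (4.782)⁴ = 0.4984 × 522.8 = 260.6.

261 solar luminosities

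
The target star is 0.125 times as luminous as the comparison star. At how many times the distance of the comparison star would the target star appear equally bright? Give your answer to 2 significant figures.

Equal flux requires L_t/d_t² = L_c/d_c², so d_t/d_c = √(L_t/L_c)
= √(0.125) = 0.3536.

0.35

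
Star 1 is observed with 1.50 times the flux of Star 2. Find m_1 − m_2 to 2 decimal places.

m_1 − m_2 = −2.5 log₁₀(F_1/F_2) = −2.5 log₁₀(1.50) = −2.5 × (0.176) = -0.440.

-0.44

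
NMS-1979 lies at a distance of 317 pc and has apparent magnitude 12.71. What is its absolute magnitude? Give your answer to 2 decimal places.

M = m − 5 log₁₀(d/10 pc) = 12.71 − 5 log₁₀(317/10)
  = 12.71 − 5 × 1.501 = 12.71 − 7.51 = 5.20.

5.20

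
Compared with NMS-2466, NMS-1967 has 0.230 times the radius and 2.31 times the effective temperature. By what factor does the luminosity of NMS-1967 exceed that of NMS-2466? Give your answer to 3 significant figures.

1.51

From the Stefan–Boltzmann law, L ∝ R²T⁴, so
L_NMS-1967/L_NMS-2466 = (R_NMS-1967/R_NMS-2466)² (T_NMS-1967/T_NMS-2466)⁴ = (0.230)² × (2.31)⁴ = 0.05290 × 28.47 = 1.506.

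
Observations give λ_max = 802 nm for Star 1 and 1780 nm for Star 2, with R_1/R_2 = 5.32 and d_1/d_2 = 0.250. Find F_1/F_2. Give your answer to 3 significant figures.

1.10×10^4

Wien's law: T_1/T_2 = λ_2/λ_1 = 1780/802 = 2.219.
L_1/L_2 = (R_1/R_2)²(T_1/T_2)⁴ = (5.32)²(2.219)⁴ = 686.8.
F_1/F_2 = (L_1/L_2)/(d_1/d_2)² = 686.8/(0.250)² = 1.099×10^4.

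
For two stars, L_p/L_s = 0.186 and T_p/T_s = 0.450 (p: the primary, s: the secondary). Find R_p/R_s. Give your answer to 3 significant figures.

L ∝ R²T⁴ gives R ∝ √L / T², so
R_p/R_s = √(0.186) / (0.450)² = 0.4313 / 0.2025 = 2.130.

2.13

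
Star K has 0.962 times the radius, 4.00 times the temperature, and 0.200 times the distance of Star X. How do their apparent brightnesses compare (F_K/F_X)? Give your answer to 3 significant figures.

L_K/L_X = (R_K/R_X)²(T_K/T_X)⁴ = (0.962)² × (4.00)⁴ = 236.9.
F_K/F_X = (L_K/L_X)/(d_K/d_X)² = 236.9 / (0.200)² = 5923.

5.92×10^3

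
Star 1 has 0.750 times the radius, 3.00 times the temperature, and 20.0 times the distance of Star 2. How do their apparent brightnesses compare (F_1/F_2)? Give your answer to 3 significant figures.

0.114

L_1/L_2 = (R_1/R_2)²(T_1/T_2)⁴ = (0.750)² × (3.00)⁴ = 45.56.
F_1/F_2 = (L_1/L_2)/(d_1/d_2)² = 45.56 / (20.0)² = 0.1139.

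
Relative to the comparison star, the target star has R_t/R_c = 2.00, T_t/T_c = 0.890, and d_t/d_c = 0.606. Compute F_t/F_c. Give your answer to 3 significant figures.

L_t/L_c = (R_t/R_c)²(T_t/T_c)⁴ = (2.00)² × (0.890)⁴ = 2.510.
F_t/F_c = (L_t/L_c)/(d_t/d_c)² = 2.510 / (0.606)² = 6.834.

6.83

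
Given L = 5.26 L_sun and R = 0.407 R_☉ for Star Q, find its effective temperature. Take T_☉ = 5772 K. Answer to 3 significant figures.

1.37×10^4 K

T/T_☉ = (L/L_☉)^(1/4) / (R/R_☉)^(1/2)
T = 5772 × (5.26)^(1/4) / √(0.407) = 5772 × 1.514 / 0.6380 = 1.370×10^4 K.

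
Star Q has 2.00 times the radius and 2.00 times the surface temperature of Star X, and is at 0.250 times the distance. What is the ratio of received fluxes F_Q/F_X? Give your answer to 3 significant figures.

L_Q/L_X = (R_Q/R_X)²(T_Q/T_X)⁴ = (2.00)² × (2.00)⁴ = 64.00.
F_Q/F_X = (L_Q/L_X)/(d_Q/d_X)² = 64.00 / (0.250)² = 1024.

1.02×10^3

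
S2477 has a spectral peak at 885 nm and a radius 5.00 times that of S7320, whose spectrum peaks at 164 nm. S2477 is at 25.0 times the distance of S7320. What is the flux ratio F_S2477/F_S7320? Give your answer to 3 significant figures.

4.72×10^-5

Wien's law: T_S2477/T_S7320 = λ_S7320/λ_S2477 = 164/885 = 0.1853.
L_S2477/L_S7320 = (R_S2477/R_S7320)²(T_S2477/T_S7320)⁴ = (5.00)²(0.1853)⁴ = 0.02948.
F_S2477/F_S7320 = (L_S2477/L_S7320)/(d_S2477/d_S7320)² = 0.02948/(25.0)² = 4.717×10^-5.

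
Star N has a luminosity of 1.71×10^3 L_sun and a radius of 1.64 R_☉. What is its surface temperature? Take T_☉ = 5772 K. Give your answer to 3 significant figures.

2.90×10^4 K

T/T_☉ = (L/L_☉)^(1/4) / (R/R_☉)^(1/2)
T = 5772 × (1.71×10^3)^(1/4) / √(1.64) = 5772 × 6.431 / 1.281 = 2.898×10^4 K.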